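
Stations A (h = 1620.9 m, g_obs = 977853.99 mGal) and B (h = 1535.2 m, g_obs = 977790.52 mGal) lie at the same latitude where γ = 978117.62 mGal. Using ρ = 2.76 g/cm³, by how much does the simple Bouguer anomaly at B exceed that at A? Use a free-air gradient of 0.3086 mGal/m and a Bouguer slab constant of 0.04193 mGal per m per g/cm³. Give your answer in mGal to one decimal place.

Δg_SB(A) = 977853.99 − 978117.62 + 0.3086×1620.9 − 0.04193×2.76×1620.9 = 49.00 mGal
Δg_SB(B) = 977790.52 − 978117.62 + 0.3086×1535.2 − 0.04193×2.76×1535.2 = -31.00 mGal
Difference = -31.00 − (49.00) = -80.00 mGal

-80.0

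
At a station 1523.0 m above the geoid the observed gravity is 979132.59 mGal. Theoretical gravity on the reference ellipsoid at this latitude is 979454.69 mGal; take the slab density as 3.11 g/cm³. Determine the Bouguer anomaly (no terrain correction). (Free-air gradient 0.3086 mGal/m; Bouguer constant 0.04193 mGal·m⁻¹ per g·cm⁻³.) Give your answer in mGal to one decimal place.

-50.7

Free-air correction = 0.3086 × 1523.0 = 470.00 mGal
Free-air anomaly = 979132.59 − 979454.69 + (470.00) = 147.90 mGal
Bouguer slab correction = 0.04193 × 3.11 × 1523.0 = 198.60 mGal
Simple Bouguer anomaly = 147.90 − (198.60) = -50.70 mGal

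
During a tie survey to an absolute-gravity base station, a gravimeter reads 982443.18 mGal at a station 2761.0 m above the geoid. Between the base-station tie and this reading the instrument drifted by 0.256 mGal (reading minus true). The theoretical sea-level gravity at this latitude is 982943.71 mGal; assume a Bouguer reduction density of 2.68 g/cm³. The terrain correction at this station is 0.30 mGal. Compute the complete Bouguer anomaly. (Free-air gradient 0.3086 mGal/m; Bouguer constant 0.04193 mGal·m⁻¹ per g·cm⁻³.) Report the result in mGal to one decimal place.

Drift-corrected reading = 982443.18 − (0.256) = 982442.924 mGal
Free-air correction = 0.3086 × 2761.0 = 852.04 mGal
Free-air anomaly = 982442.924 − 982943.71 + (852.04) = 351.254 mGal
Bouguer slab correction = 0.04193 × 2.68 × 2761.0 = 310.26 mGal
Simple Bouguer anomaly = 351.254 − (310.26) = 40.994 mGal
Complete Bouguer anomaly = 40.994 + 0.30 = 41.294 mGal

41.3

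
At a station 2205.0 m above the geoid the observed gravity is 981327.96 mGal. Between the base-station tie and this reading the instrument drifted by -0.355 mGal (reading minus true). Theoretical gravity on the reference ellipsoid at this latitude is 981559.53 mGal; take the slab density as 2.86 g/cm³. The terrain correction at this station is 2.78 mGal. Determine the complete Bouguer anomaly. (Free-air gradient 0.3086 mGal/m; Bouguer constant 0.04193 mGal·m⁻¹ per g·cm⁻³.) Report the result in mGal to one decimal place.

Drift-corrected reading = 981327.96 − (-0.355) = 981328.315 mGal
Free-air correction = 0.3086 × 2205.0 = 680.46 mGal
Free-air anomaly = 981328.315 − 981559.53 + (680.46) = 449.245 mGal
Bouguer slab correction = 0.04193 × 2.86 × 2205.0 = 264.42 mGal
Simple Bouguer anomaly = 449.245 − (264.42) = 184.825 mGal
Complete Bouguer anomaly = 184.825 + 2.78 = 187.605 mGal

187.6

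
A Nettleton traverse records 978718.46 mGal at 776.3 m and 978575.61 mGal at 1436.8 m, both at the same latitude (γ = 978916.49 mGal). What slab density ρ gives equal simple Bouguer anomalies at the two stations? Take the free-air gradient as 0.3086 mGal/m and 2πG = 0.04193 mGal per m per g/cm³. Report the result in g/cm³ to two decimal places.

2.20

Δg_obs = 978575.61 − 978718.46 = -142.85 mGal over Δh = 1436.8 − 776.3 = 660.5 m
Equal Bouguer anomalies ⇒ Δg_obs + (0.3086 − 0.04193ρ)·Δh = 0
0.3086 − 0.04193ρ = −Δg_obs/Δh = 0.21628
ρ = (0.3086 − 0.21628) / 0.04193 = 2.20 g/cm³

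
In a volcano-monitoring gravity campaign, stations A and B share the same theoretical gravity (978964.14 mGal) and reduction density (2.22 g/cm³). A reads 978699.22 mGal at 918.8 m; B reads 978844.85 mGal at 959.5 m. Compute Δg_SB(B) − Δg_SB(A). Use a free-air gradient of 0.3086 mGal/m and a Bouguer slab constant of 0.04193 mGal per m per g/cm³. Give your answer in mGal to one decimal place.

Δg_SB(A) = 978699.22 − 978964.14 + 0.3086×918.8 − 0.04193×2.22×918.8 = -66.90 mGal
Δg_SB(B) = 978844.85 − 978964.14 + 0.3086×959.5 − 0.04193×2.22×959.5 = 87.50 mGal
Difference = 87.50 − (-66.90) = 154.40 mGal

154.4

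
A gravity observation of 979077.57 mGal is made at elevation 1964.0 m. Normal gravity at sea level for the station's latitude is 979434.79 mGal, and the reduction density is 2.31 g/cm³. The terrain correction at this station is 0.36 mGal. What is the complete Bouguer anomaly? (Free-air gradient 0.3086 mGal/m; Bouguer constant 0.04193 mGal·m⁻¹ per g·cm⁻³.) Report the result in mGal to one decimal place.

59.0

Free-air correction = 0.3086 × 1964.0 = 606.09 mGal
Free-air anomaly = 979077.57 − 979434.79 + (606.09) = 248.87 mGal
Bouguer slab correction = 0.04193 × 2.31 × 1964.0 = 190.23 mGal
Simple Bouguer anomaly = 248.87 − (190.23) = 58.64 mGal
Complete Bouguer anomaly = 58.64 + 0.36 = 59.00 mGal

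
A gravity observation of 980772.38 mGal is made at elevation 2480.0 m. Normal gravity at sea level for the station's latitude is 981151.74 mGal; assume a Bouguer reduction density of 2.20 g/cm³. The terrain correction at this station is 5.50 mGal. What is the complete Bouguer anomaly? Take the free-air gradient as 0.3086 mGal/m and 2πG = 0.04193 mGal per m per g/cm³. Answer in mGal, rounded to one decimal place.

Free-air correction = 0.3086 × 2480.0 = 765.33 mGal
Free-air anomaly = 980772.38 − 981151.74 + (765.33) = 385.97 mGal
Bouguer slab correction = 0.04193 × 2.20 × 2480.0 = 228.77 mGal
Simple Bouguer anomaly = 385.97 − (228.77) = 157.20 mGal
Complete Bouguer anomaly = 157.20 + 5.50 = 162.70 mGal

162.7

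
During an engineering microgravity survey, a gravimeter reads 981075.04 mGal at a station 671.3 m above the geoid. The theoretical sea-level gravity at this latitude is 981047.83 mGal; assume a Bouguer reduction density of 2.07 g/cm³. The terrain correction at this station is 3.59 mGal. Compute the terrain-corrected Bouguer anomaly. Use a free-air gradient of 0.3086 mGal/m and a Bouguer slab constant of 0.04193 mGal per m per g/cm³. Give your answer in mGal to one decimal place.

179.7

Free-air correction = 0.3086 × 671.3 = 207.16 mGal
Free-air anomaly = 981075.04 − 981047.83 + (207.16) = 234.37 mGal
Bouguer slab correction = 0.04193 × 2.07 × 671.3 = 58.27 mGal
Simple Bouguer anomaly = 234.37 − (58.27) = 176.10 mGal
Complete Bouguer anomaly = 176.10 + 3.59 = 179.69 mGal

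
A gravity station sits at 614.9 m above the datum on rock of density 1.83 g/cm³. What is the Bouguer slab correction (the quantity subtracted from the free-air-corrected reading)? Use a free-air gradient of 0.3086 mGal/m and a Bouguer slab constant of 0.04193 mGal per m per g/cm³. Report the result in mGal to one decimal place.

Bouguer slab correction = 0.04193 × 1.83 × 614.9 = 47.2 mGal

47.2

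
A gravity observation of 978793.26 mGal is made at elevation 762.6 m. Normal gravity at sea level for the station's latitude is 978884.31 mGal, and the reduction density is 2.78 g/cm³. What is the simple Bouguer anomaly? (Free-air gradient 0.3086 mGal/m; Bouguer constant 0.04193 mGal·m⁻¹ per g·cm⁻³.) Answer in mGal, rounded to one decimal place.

55.4

Free-air correction = 0.3086 × 762.6 = 235.34 mGal
Free-air anomaly = 978793.26 − 978884.31 + (235.34) = 144.29 mGal
Bouguer slab correction = 0.04193 × 2.78 × 762.6 = 88.89 mGal
Simple Bouguer anomaly = 144.29 − (88.89) = 55.40 mGal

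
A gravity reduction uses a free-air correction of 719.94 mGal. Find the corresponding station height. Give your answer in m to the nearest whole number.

h = 719.94 / 0.3086 = 2332.92 m

2333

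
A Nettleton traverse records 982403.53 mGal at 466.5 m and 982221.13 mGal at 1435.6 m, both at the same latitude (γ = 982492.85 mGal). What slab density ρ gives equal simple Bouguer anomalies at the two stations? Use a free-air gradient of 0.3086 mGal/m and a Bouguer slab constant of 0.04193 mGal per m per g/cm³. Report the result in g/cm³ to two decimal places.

Δg_obs = 982221.13 − 982403.53 = -182.40 mGal over Δh = 1435.6 − 466.5 = 969.1 m
Equal Bouguer anomalies ⇒ Δg_obs + (0.3086 − 0.04193ρ)·Δh = 0
0.3086 − 0.04193ρ = −Δg_obs/Δh = 0.18822
ρ = (0.3086 − 0.18822) / 0.04193 = 2.87 g/cm³

2.87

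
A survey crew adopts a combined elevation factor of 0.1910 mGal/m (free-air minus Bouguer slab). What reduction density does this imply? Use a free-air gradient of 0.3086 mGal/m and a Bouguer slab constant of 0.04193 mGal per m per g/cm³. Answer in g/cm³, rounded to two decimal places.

2.80

0.1910 = 0.3086 − 0.04193 × ρ
ρ = (0.3086 − 0.1910) / 0.04193 = 2.80 g/cm³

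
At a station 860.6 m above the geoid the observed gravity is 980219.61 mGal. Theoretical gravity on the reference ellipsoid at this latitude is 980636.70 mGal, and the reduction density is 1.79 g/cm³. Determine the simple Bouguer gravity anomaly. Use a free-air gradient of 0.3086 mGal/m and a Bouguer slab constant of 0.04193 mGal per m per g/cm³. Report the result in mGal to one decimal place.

Free-air correction = 0.3086 × 860.6 = 265.58 mGal
Free-air anomaly = 980219.61 − 980636.70 + (265.58) = -151.51 mGal
Bouguer slab correction = 0.04193 × 1.79 × 860.6 = 64.59 mGal
Simple Bouguer anomaly = -151.51 − (64.59) = -216.10 mGal

-216.1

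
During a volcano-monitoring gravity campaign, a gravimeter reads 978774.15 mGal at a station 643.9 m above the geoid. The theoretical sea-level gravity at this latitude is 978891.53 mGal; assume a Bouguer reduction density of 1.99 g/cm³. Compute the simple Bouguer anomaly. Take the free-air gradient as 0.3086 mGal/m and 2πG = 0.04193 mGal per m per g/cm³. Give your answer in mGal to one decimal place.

27.6

Free-air correction = 0.3086 × 643.9 = 198.71 mGal
Free-air anomaly = 978774.15 − 978891.53 + (198.71) = 81.33 mGal
Bouguer slab correction = 0.04193 × 1.99 × 643.9 = 53.73 mGal
Simple Bouguer anomaly = 81.33 − (53.73) = 27.60 mGal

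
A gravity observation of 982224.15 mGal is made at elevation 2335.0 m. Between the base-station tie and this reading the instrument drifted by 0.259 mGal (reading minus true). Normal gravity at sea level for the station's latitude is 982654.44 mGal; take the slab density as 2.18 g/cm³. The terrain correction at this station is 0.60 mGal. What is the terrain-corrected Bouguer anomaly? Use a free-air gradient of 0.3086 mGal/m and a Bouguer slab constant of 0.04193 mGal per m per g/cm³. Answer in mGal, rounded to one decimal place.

77.2

Drift-corrected reading = 982224.15 − (0.259) = 982223.891 mGal
Free-air correction = 0.3086 × 2335.0 = 720.58 mGal
Free-air anomaly = 982223.891 − 982654.44 + (720.58) = 290.031 mGal
Bouguer slab correction = 0.04193 × 2.18 × 2335.0 = 213.44 mGal
Simple Bouguer anomaly = 290.031 − (213.44) = 76.591 mGal
Complete Bouguer anomaly = 76.591 + 0.60 = 77.191 mGal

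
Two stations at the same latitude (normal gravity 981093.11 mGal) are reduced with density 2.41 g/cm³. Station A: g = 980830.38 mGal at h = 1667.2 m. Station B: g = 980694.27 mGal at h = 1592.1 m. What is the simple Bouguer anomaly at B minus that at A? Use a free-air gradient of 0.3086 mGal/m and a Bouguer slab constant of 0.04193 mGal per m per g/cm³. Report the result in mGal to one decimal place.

Δg_SB(A) = 980830.38 − 981093.11 + 0.3086×1667.2 − 0.04193×2.41×1667.2 = 83.30 mGal
Δg_SB(B) = 980694.27 − 981093.11 + 0.3086×1592.1 − 0.04193×2.41×1592.1 = -68.40 mGal
Difference = -68.40 − (83.30) = -151.70 mGal

-151.7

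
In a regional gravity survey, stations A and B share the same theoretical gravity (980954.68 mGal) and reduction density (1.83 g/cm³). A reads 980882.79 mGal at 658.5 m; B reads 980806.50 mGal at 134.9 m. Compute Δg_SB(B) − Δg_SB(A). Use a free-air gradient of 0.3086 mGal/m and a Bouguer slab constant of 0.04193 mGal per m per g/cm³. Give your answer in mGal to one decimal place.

Δg_SB(A) = 980882.79 − 980954.68 + 0.3086×658.5 − 0.04193×1.83×658.5 = 80.80 mGal
Δg_SB(B) = 980806.50 − 980954.68 + 0.3086×134.9 − 0.04193×1.83×134.9 = -116.90 mGal
Difference = -116.90 − (80.80) = -197.70 mGal

-197.7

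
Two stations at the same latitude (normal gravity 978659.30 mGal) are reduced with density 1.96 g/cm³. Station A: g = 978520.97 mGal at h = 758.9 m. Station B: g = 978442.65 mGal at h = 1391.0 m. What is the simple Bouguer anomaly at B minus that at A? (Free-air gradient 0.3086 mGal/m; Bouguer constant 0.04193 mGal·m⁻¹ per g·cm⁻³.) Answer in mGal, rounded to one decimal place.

Δg_SB(A) = 978520.97 − 978659.30 + 0.3086×758.9 − 0.04193×1.96×758.9 = 33.50 mGal
Δg_SB(B) = 978442.65 − 978659.30 + 0.3086×1391.0 − 0.04193×1.96×1391.0 = 98.30 mGal
Difference = 98.30 − (33.50) = 64.80 mGal

64.8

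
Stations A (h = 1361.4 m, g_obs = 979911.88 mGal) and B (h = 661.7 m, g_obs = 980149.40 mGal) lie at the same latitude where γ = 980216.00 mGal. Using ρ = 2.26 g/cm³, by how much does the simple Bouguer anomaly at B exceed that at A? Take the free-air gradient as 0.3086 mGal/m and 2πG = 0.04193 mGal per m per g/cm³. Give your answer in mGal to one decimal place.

Δg_SB(A) = 979911.88 − 980216.00 + 0.3086×1361.4 − 0.04193×2.26×1361.4 = -13.00 mGal
Δg_SB(B) = 980149.40 − 980216.00 + 0.3086×661.7 − 0.04193×2.26×661.7 = 74.90 mGal
Difference = 74.90 − (-13.00) = 87.90 mGal

87.9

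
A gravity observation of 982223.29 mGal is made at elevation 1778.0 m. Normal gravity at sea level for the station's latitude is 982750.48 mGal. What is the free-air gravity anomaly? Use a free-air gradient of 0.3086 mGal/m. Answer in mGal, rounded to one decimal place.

Free-air correction = 0.3086 × 1778.0 = 548.69 mGal
Free-air anomaly = 982223.29 − 982750.48 + (548.69) = 21.50 mGal

21.5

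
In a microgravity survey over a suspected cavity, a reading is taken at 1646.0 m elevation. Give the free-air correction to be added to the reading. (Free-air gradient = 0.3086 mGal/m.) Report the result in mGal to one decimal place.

508.0

Free-air correction = 0.3086 × 1646.0 = 508.0 mGal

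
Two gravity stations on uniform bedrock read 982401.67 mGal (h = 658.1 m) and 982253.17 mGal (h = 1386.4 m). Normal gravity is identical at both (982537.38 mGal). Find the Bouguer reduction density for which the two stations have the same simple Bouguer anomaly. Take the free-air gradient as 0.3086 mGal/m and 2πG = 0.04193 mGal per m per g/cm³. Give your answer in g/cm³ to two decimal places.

Δg_obs = 982253.17 − 982401.67 = -148.50 mGal over Δh = 1386.4 − 658.1 = 728.3 m
Equal Bouguer anomalies ⇒ Δg_obs + (0.3086 − 0.04193ρ)·Δh = 0
0.3086 − 0.04193ρ = −Δg_obs/Δh = 0.20390
ρ = (0.3086 − 0.20390) / 0.04193 = 2.50 g/cm³

2.50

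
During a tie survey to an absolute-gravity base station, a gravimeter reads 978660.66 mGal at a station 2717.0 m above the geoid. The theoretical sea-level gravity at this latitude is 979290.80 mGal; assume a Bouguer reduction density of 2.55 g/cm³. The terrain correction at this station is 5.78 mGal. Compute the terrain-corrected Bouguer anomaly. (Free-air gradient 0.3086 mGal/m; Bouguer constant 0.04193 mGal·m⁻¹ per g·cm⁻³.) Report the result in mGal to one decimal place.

Free-air correction = 0.3086 × 2717.0 = 838.47 mGal
Free-air anomaly = 978660.66 − 979290.80 + (838.47) = 208.33 mGal
Bouguer slab correction = 0.04193 × 2.55 × 2717.0 = 290.51 mGal
Simple Bouguer anomaly = 208.33 − (290.51) = -82.18 mGal
Complete Bouguer anomaly = -82.18 + 5.78 = -76.40 mGal

-76.4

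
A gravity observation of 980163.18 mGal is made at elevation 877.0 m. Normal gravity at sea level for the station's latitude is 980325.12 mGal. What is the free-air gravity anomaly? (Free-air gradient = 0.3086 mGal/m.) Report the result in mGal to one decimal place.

Free-air correction = 0.3086 × 877.0 = 270.64 mGal
Free-air anomaly = 980163.18 − 980325.12 + (270.64) = 108.70 mGal

108.7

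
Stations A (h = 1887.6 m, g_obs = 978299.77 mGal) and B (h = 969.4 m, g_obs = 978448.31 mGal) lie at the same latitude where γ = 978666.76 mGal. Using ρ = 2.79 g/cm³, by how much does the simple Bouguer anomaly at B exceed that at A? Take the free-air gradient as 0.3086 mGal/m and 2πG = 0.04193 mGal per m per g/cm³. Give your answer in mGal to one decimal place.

-27.4

Δg_SB(A) = 978299.77 − 978666.76 + 0.3086×1887.6 − 0.04193×2.79×1887.6 = -5.30 mGal
Δg_SB(B) = 978448.31 − 978666.76 + 0.3086×969.4 − 0.04193×2.79×969.4 = -32.70 mGal
Difference = -32.70 − (-5.30) = -27.40 mGal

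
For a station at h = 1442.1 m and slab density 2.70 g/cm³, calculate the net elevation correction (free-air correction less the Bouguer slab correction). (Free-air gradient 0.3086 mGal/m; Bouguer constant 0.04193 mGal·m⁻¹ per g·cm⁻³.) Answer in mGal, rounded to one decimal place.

281.8

Combined gradient = 0.3086 − 0.04193 × 2.70 = 0.1953890 mGal/m
Combined elevation correction = 0.1953890 × 1442.1 = 281.8 mGal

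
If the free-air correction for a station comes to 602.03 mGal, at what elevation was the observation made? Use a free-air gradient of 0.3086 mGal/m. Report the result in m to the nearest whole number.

h = 602.03 / 0.3086 = 1950.84 m

1951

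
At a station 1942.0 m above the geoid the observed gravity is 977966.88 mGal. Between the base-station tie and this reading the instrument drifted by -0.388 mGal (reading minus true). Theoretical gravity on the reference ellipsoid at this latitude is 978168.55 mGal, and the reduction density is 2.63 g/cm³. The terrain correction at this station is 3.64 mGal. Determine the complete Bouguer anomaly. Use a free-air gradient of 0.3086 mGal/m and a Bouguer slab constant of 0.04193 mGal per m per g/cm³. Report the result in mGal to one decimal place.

187.5

Drift-corrected reading = 977966.88 − (-0.388) = 977967.268 mGal
Free-air correction = 0.3086 × 1942.0 = 599.30 mGal
Free-air anomaly = 977967.268 − 978168.55 + (599.30) = 398.018 mGal
Bouguer slab correction = 0.04193 × 2.63 × 1942.0 = 214.16 mGal
Simple Bouguer anomaly = 398.018 − (214.16) = 183.858 mGal
Complete Bouguer anomaly = 183.858 + 3.64 = 187.498 mGal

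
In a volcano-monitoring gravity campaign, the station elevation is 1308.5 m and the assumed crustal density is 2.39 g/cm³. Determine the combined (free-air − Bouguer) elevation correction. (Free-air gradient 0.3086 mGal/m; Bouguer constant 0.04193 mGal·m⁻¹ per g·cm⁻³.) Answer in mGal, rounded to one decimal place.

272.7

Combined gradient = 0.3086 − 0.04193 × 2.39 = 0.2083873 mGal/m
Combined elevation correction = 0.2083873 × 1308.5 = 272.7 mGal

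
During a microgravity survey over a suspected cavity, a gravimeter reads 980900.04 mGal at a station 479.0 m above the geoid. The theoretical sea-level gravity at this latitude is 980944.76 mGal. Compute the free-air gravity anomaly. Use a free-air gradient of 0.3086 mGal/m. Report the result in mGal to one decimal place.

103.1

Free-air correction = 0.3086 × 479.0 = 147.82 mGal
Free-air anomaly = 980900.04 − 980944.76 + (147.82) = 103.10 mGal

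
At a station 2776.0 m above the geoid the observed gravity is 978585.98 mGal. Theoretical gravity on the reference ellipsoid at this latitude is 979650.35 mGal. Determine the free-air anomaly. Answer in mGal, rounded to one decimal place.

Free-air correction = 0.3086 × 2776.0 = 856.67 mGal
Free-air anomaly = 978585.98 − 979650.35 + (856.67) = -207.70 mGal

-207.7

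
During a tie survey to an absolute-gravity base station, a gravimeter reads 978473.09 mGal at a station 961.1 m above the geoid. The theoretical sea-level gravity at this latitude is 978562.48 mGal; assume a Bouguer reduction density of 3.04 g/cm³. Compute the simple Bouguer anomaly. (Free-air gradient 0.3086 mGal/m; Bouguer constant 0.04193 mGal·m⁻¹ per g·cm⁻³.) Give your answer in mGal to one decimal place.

84.7

Free-air correction = 0.3086 × 961.1 = 296.60 mGal
Free-air anomaly = 978473.09 − 978562.48 + (296.60) = 207.21 mGal
Bouguer slab correction = 0.04193 × 3.04 × 961.1 = 122.51 mGal
Simple Bouguer anomaly = 207.21 − (122.51) = 84.70 mGal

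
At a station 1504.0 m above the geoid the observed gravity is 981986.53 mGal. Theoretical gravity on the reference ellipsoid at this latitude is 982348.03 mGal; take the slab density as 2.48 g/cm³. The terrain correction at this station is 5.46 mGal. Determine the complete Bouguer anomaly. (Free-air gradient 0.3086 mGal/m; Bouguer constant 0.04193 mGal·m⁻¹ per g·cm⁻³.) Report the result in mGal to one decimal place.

Free-air correction = 0.3086 × 1504.0 = 464.13 mGal
Free-air anomaly = 981986.53 − 982348.03 + (464.13) = 102.63 mGal
Bouguer slab correction = 0.04193 × 2.48 × 1504.0 = 156.40 mGal
Simple Bouguer anomaly = 102.63 − (156.40) = -53.77 mGal
Complete Bouguer anomaly = -53.77 + 5.46 = -48.31 mGal

-48.3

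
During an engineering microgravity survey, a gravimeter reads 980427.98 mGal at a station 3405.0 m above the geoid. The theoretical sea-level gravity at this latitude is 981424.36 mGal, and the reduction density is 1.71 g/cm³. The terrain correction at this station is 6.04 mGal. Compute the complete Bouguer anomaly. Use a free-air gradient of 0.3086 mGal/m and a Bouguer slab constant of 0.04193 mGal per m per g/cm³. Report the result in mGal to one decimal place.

Free-air correction = 0.3086 × 3405.0 = 1050.78 mGal
Free-air anomaly = 980427.98 − 981424.36 + (1050.78) = 54.40 mGal
Bouguer slab correction = 0.04193 × 1.71 × 3405.0 = 244.14 mGal
Simple Bouguer anomaly = 54.40 − (244.14) = -189.74 mGal
Complete Bouguer anomaly = -189.74 + 6.04 = -183.70 mGal

-183.7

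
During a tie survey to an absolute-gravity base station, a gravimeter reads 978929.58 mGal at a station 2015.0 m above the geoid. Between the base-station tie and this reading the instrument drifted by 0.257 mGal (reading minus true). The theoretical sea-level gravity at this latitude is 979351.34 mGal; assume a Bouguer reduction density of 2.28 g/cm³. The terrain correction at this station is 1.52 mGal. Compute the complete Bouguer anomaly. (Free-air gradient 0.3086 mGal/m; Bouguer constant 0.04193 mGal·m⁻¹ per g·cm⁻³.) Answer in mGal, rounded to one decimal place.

8.7

Drift-corrected reading = 978929.58 − (0.257) = 978929.323 mGal
Free-air correction = 0.3086 × 2015.0 = 621.83 mGal
Free-air anomaly = 978929.323 − 979351.34 + (621.83) = 199.813 mGal
Bouguer slab correction = 0.04193 × 2.28 × 2015.0 = 192.63 mGal
Simple Bouguer anomaly = 199.813 − (192.63) = 7.183 mGal
Complete Bouguer anomaly = 7.183 + 1.52 = 8.703 mGal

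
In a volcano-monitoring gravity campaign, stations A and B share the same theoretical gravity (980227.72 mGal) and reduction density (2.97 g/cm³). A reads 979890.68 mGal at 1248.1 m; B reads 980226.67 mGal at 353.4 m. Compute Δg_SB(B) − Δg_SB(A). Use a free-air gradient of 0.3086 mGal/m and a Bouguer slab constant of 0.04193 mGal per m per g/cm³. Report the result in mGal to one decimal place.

Δg_SB(A) = 979890.68 − 980227.72 + 0.3086×1248.1 − 0.04193×2.97×1248.1 = -107.30 mGal
Δg_SB(B) = 980226.67 − 980227.72 + 0.3086×353.4 − 0.04193×2.97×353.4 = 64.00 mGal
Difference = 64.00 − (-107.30) = 171.30 mGal

171.3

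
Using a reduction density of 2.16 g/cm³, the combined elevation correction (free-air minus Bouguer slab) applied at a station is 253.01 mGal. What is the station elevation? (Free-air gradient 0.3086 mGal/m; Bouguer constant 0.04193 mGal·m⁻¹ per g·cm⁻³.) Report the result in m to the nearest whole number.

1160

Combined gradient = 0.3086 − 0.04193 × 2.16 = 0.2180312 mGal/m
h = 253.01 / 0.2180312 = 1160.43 m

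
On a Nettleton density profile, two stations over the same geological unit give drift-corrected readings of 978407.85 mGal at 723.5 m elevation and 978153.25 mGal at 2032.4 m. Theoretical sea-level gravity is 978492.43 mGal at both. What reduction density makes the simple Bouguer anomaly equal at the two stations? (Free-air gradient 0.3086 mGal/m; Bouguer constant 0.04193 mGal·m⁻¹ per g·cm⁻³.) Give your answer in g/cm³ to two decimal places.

Δg_obs = 978153.25 − 978407.85 = -254.60 mGal over Δh = 2032.4 − 723.5 = 1308.9 m
Equal Bouguer anomalies ⇒ Δg_obs + (0.3086 − 0.04193ρ)·Δh = 0
0.3086 − 0.04193ρ = −Δg_obs/Δh = 0.19451
ρ = (0.3086 − 0.19451) / 0.04193 = 2.72 g/cm³

2.72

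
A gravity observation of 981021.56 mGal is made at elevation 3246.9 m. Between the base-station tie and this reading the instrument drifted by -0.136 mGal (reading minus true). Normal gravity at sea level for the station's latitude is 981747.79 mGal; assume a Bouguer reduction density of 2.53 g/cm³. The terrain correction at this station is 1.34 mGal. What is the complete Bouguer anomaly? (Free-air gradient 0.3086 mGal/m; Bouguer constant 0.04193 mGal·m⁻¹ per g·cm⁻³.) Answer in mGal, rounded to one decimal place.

-67.2

Drift-corrected reading = 981021.56 − (-0.136) = 981021.696 mGal
Free-air correction = 0.3086 × 3246.9 = 1001.99 mGal
Free-air anomaly = 981021.696 − 981747.79 + (1001.99) = 275.896 mGal
Bouguer slab correction = 0.04193 × 2.53 × 3246.9 = 344.44 mGal
Simple Bouguer anomaly = 275.896 − (344.44) = -68.544 mGal
Complete Bouguer anomaly = -68.544 + 1.34 = -67.204 mGal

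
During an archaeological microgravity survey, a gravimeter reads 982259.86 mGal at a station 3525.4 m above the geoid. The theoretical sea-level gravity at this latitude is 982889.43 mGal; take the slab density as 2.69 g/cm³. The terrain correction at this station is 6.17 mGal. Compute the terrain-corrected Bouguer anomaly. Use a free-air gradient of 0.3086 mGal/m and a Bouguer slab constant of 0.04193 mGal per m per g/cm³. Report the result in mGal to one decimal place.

66.9

Free-air correction = 0.3086 × 3525.4 = 1087.94 mGal
Free-air anomaly = 982259.86 − 982889.43 + (1087.94) = 458.37 mGal
Bouguer slab correction = 0.04193 × 2.69 × 3525.4 = 397.64 mGal
Simple Bouguer anomaly = 458.37 − (397.64) = 60.73 mGal
Complete Bouguer anomaly = 60.73 + 6.17 = 66.90 mGal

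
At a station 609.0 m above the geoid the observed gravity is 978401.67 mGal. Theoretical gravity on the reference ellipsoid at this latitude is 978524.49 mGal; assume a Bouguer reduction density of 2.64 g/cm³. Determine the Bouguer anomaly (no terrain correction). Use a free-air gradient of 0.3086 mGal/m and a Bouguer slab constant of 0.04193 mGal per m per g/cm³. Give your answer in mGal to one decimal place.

-2.3

Free-air correction = 0.3086 × 609.0 = 187.94 mGal
Free-air anomaly = 978401.67 − 978524.49 + (187.94) = 65.12 mGal
Bouguer slab correction = 0.04193 × 2.64 × 609.0 = 67.41 mGal
Simple Bouguer anomaly = 65.12 − (67.41) = -2.29 mGal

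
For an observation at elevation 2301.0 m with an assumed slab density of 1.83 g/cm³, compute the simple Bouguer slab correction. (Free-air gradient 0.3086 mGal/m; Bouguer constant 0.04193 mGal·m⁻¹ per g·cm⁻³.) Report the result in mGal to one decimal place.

176.6

Bouguer slab correction = 0.04193 × 1.83 × 2301.0 = 176.6 mGal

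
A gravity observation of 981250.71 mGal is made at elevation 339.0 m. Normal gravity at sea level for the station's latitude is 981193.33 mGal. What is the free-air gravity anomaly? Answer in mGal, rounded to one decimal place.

162.0

Free-air correction = 0.3086 × 339.0 = 104.62 mGal
Free-air anomaly = 981250.71 − 981193.33 + (104.62) = 162.00 mGal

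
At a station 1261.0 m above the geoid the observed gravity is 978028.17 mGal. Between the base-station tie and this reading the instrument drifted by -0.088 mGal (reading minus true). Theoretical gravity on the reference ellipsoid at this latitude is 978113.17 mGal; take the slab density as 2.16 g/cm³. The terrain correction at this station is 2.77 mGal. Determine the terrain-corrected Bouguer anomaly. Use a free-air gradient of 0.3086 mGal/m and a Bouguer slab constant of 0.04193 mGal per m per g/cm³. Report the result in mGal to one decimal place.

Drift-corrected reading = 978028.17 − (-0.088) = 978028.258 mGal
Free-air correction = 0.3086 × 1261.0 = 389.14 mGal
Free-air anomaly = 978028.258 − 978113.17 + (389.14) = 304.228 mGal
Bouguer slab correction = 0.04193 × 2.16 × 1261.0 = 114.21 mGal
Simple Bouguer anomaly = 304.228 − (114.21) = 190.018 mGal
Complete Bouguer anomaly = 190.018 + 2.77 = 192.788 mGal

192.8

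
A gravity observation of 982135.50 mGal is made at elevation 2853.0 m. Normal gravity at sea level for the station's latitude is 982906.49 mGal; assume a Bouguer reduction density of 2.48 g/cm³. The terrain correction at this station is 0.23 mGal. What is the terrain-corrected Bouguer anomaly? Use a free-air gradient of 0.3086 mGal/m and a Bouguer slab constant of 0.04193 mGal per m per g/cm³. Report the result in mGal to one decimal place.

-187.0

Free-air correction = 0.3086 × 2853.0 = 880.44 mGal
Free-air anomaly = 982135.50 − 982906.49 + (880.44) = 109.45 mGal
Bouguer slab correction = 0.04193 × 2.48 × 2853.0 = 296.67 mGal
Simple Bouguer anomaly = 109.45 − (296.67) = -187.22 mGal
Complete Bouguer anomaly = -187.22 + 0.23 = -186.99 mGal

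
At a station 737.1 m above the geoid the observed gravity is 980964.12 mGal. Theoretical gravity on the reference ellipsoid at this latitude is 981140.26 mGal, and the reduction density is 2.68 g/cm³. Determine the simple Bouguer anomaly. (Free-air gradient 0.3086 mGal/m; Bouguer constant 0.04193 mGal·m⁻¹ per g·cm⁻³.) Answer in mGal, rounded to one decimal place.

-31.5

Free-air correction = 0.3086 × 737.1 = 227.47 mGal
Free-air anomaly = 980964.12 − 981140.26 + (227.47) = 51.33 mGal
Bouguer slab correction = 0.04193 × 2.68 × 737.1 = 82.83 mGal
Simple Bouguer anomaly = 51.33 − (82.83) = -31.50 mGal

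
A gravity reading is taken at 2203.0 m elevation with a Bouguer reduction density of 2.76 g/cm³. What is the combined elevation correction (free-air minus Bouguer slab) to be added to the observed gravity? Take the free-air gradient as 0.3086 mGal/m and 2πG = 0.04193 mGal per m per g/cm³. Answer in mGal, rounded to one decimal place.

424.9

Combined gradient = 0.3086 − 0.04193 × 2.76 = 0.1928732 mGal/m
Combined elevation correction = 0.1928732 × 2203.0 = 424.9 mGal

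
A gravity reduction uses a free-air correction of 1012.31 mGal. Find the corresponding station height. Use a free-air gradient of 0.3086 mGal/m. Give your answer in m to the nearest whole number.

3280

h = 1012.31 / 0.3086 = 3280.33 m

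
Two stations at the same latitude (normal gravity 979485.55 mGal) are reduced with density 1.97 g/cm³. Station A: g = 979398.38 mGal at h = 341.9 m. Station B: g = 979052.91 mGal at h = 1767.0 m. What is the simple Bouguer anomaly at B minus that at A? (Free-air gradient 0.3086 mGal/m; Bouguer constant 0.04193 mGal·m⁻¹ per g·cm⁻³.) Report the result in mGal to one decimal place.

Δg_SB(A) = 979398.38 − 979485.55 + 0.3086×341.9 − 0.04193×1.97×341.9 = -9.90 mGal
Δg_SB(B) = 979052.91 − 979485.55 + 0.3086×1767.0 − 0.04193×1.97×1767.0 = -33.30 mGal
Difference = -33.30 − (-9.90) = -23.40 mGal

-23.4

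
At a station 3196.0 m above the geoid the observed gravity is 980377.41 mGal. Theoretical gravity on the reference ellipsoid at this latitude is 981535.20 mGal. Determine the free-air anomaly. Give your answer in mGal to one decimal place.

Free-air correction = 0.3086 × 3196.0 = 986.29 mGal
Free-air anomaly = 980377.41 − 981535.20 + (986.29) = -171.50 mGal

-171.5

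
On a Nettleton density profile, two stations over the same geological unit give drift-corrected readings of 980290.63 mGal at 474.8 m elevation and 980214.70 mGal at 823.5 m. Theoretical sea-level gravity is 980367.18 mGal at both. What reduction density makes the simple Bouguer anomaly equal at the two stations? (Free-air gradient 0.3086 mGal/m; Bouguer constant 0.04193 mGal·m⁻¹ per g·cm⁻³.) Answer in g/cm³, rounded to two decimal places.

2.17

Δg_obs = 980214.70 − 980290.63 = -75.93 mGal over Δh = 823.5 − 474.8 = 348.7 m
Equal Bouguer anomalies ⇒ Δg_obs + (0.3086 − 0.04193ρ)·Δh = 0
0.3086 − 0.04193ρ = −Δg_obs/Δh = 0.21775
ρ = (0.3086 − 0.21775) / 0.04193 = 2.17 g/cm³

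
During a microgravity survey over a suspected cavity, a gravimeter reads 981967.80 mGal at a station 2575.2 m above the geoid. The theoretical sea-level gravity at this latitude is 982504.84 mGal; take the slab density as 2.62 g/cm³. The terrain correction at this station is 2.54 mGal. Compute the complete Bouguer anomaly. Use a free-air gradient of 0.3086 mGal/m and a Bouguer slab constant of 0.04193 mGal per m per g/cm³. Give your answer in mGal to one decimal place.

-22.7

Free-air correction = 0.3086 × 2575.2 = 794.71 mGal
Free-air anomaly = 981967.80 − 982504.84 + (794.71) = 257.67 mGal
Bouguer slab correction = 0.04193 × 2.62 × 2575.2 = 282.90 mGal
Simple Bouguer anomaly = 257.67 − (282.90) = -25.23 mGal
Complete Bouguer anomaly = -25.23 + 2.54 = -22.69 mGal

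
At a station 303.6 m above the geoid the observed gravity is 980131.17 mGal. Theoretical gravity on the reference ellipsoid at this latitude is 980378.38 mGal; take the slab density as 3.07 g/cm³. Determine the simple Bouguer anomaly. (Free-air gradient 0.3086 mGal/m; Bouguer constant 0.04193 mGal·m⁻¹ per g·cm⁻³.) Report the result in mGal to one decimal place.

-192.6

Free-air correction = 0.3086 × 303.6 = 93.69 mGal
Free-air anomaly = 980131.17 − 980378.38 + (93.69) = -153.52 mGal
Bouguer slab correction = 0.04193 × 3.07 × 303.6 = 39.08 mGal
Simple Bouguer anomaly = -153.52 − (39.08) = -192.60 mGal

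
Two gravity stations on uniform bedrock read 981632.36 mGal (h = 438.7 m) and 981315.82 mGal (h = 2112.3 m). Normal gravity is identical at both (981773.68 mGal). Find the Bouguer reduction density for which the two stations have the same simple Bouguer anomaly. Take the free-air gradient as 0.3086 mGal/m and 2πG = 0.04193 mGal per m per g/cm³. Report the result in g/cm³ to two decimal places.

2.85

Δg_obs = 981315.82 − 981632.36 = -316.54 mGal over Δh = 2112.3 − 438.7 = 1673.6 m
Equal Bouguer anomalies ⇒ Δg_obs + (0.3086 − 0.04193ρ)·Δh = 0
0.3086 − 0.04193ρ = −Δg_obs/Δh = 0.18914
ρ = (0.3086 − 0.18914) / 0.04193 = 2.85 g/cm³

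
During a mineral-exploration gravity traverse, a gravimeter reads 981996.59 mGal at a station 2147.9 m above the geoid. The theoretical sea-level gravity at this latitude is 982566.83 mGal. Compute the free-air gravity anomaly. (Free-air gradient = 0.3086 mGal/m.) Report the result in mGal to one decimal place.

Free-air correction = 0.3086 × 2147.9 = 662.84 mGal
Free-air anomaly = 981996.59 − 982566.83 + (662.84) = 92.60 mGal

92.6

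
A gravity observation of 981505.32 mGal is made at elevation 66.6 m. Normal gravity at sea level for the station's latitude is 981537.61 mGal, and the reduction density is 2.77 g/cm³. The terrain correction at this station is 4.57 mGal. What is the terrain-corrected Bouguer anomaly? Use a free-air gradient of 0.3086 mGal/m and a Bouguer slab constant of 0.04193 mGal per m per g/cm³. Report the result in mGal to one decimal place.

Free-air correction = 0.3086 × 66.6 = 20.55 mGal
Free-air anomaly = 981505.32 − 981537.61 + (20.55) = -11.74 mGal
Bouguer slab correction = 0.04193 × 2.77 × 66.6 = 7.74 mGal
Simple Bouguer anomaly = -11.74 − (7.74) = -19.48 mGal
Complete Bouguer anomaly = -19.48 + 4.57 = -14.91 mGal

-14.9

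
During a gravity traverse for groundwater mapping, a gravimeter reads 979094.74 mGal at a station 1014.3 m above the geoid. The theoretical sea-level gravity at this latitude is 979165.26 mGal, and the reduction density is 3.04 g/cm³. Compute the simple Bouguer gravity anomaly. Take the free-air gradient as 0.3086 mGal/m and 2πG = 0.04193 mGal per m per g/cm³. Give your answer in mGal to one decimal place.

113.2

Free-air correction = 0.3086 × 1014.3 = 313.01 mGal
Free-air anomaly = 979094.74 − 979165.26 + (313.01) = 242.49 mGal
Bouguer slab correction = 0.04193 × 3.04 × 1014.3 = 129.29 mGal
Simple Bouguer anomaly = 242.49 − (129.29) = 113.20 mGal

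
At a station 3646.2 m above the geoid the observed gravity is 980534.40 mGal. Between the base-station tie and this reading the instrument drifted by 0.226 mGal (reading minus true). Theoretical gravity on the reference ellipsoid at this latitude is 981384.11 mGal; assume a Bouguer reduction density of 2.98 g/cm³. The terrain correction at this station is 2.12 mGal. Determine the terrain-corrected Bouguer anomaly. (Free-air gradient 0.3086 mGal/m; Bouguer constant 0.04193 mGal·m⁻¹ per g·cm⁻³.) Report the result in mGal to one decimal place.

-178.2

Drift-corrected reading = 980534.40 − (0.226) = 980534.174 mGal
Free-air correction = 0.3086 × 3646.2 = 1125.22 mGal
Free-air anomaly = 980534.174 − 981384.11 + (1125.22) = 275.284 mGal
Bouguer slab correction = 0.04193 × 2.98 × 3646.2 = 455.60 mGal
Simple Bouguer anomaly = 275.284 − (455.60) = -180.316 mGal
Complete Bouguer anomaly = -180.316 + 2.12 = -178.196 mGal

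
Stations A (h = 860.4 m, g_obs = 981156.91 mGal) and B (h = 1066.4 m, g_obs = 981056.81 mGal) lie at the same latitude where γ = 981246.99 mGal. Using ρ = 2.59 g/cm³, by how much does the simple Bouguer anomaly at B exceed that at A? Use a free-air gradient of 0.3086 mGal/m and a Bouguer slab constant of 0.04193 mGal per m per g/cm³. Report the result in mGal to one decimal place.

-58.9

Δg_SB(A) = 981156.91 − 981246.99 + 0.3086×860.4 − 0.04193×2.59×860.4 = 82.00 mGal
Δg_SB(B) = 981056.81 − 981246.99 + 0.3086×1066.4 − 0.04193×2.59×1066.4 = 23.10 mGal
Difference = 23.10 − (82.00) = -58.90 mGal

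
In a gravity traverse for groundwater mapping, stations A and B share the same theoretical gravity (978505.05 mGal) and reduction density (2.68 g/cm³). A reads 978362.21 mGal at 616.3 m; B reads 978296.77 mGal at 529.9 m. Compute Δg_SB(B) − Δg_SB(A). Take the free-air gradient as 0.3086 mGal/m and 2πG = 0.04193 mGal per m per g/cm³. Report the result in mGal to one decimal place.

Δg_SB(A) = 978362.21 − 978505.05 + 0.3086×616.3 − 0.04193×2.68×616.3 = -21.90 mGal
Δg_SB(B) = 978296.77 − 978505.05 + 0.3086×529.9 − 0.04193×2.68×529.9 = -104.30 mGal
Difference = -104.30 − (-21.90) = -82.40 mGal

-82.4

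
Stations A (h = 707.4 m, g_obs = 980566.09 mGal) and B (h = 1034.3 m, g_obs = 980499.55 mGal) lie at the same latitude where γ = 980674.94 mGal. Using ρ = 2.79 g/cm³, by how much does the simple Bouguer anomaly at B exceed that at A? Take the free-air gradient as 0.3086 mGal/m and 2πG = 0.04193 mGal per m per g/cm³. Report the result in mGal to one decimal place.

-3.9

Δg_SB(A) = 980566.09 − 980674.94 + 0.3086×707.4 − 0.04193×2.79×707.4 = 26.70 mGal
Δg_SB(B) = 980499.55 − 980674.94 + 0.3086×1034.3 − 0.04193×2.79×1034.3 = 22.80 mGal
Difference = 22.80 − (26.70) = -3.90 mGal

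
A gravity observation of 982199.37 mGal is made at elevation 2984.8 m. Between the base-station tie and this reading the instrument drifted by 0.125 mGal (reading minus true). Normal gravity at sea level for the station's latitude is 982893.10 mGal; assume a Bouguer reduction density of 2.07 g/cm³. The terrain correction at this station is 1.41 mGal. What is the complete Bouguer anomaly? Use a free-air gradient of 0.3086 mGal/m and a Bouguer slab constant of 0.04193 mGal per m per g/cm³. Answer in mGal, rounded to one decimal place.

-30.4

Drift-corrected reading = 982199.37 − (0.125) = 982199.245 mGal
Free-air correction = 0.3086 × 2984.8 = 921.11 mGal
Free-air anomaly = 982199.245 − 982893.10 + (921.11) = 227.255 mGal
Bouguer slab correction = 0.04193 × 2.07 × 2984.8 = 259.07 mGal
Simple Bouguer anomaly = 227.255 − (259.07) = -31.815 mGal
Complete Bouguer anomaly = -31.815 + 1.41 = -30.405 mGal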